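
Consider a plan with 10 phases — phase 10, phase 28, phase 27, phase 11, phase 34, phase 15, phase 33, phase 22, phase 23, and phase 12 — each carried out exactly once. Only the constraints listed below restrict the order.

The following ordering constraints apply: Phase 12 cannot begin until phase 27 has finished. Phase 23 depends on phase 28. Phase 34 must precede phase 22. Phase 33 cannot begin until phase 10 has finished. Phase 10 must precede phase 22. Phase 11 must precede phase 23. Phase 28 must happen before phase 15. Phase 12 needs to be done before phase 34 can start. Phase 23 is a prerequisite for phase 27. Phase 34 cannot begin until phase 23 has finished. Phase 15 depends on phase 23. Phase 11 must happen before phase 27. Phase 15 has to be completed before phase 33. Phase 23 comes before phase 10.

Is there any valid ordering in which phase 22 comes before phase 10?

There is a dependency chain phase 10 → phase 22, so phase 22 always comes after phase 10.
So no valid ordering can have phase 22 before phase 10.

No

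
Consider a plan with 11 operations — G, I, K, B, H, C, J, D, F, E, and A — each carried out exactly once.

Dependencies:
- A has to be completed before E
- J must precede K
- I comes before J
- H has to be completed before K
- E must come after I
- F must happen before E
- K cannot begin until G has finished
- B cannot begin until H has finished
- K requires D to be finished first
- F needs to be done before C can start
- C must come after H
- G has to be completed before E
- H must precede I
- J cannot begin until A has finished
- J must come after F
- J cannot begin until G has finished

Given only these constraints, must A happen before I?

No

Nothing in the constraints links A and I; they are unordered relative to each other.
So A can come before I or after — it is not forced.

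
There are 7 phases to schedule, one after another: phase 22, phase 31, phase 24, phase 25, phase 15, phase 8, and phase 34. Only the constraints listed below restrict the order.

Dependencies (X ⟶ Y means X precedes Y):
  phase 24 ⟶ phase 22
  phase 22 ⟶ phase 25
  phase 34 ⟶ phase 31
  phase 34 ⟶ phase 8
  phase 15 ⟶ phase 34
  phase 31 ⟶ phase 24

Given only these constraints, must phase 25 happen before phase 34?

No

The constraints actually force phase 34 before phase 25 (via phase 34 → phase 31 → phase 24 → phase 22 → phase 25), not the other way around.
So phase 25 does not have to come before phase 34 — it cannot.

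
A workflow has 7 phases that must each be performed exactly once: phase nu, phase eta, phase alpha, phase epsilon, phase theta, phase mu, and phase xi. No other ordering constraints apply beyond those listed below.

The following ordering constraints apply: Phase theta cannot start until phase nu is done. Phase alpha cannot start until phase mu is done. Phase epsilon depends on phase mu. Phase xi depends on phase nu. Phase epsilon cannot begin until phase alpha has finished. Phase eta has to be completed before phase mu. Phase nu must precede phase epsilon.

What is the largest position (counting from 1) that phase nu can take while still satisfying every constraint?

4

The phases that are forced after phase nu, directly or by a chain of constraints, are phase epsilon, phase theta, phase xi. That's 3 phases.
So at least 3 phases follow phase nu, putting phase nu no later than position 4. That position is achievable by scheduling everything else first.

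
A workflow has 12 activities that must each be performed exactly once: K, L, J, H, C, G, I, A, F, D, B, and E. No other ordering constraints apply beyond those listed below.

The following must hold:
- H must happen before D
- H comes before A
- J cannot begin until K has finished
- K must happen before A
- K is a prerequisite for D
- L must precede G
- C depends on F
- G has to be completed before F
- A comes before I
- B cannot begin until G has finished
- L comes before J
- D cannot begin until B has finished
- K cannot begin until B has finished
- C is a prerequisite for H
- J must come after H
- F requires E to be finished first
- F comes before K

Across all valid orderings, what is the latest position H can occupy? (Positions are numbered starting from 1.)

8

Following every chain forward from H, the activities that must come later are J, I, A, D — 4 of them.
With 4 mandatory successors out of 12 activities total, the latest slot for H is 12−4 = 8, and it's reachable by doing all non-successors before H.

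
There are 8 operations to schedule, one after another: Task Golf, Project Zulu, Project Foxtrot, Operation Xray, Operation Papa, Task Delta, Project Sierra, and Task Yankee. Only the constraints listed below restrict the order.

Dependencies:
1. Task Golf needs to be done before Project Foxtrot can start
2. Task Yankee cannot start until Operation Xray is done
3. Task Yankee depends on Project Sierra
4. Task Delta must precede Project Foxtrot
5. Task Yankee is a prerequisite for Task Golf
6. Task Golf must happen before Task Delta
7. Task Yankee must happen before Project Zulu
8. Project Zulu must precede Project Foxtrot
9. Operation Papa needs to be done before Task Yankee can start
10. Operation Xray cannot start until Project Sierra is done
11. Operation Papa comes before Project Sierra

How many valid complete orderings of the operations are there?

Operation Papa is the only operation with nothing required before it, so every ordering starts there.
Systematically extending each partial ordering one operation at a time and counting, there are 3 complete orderings.

3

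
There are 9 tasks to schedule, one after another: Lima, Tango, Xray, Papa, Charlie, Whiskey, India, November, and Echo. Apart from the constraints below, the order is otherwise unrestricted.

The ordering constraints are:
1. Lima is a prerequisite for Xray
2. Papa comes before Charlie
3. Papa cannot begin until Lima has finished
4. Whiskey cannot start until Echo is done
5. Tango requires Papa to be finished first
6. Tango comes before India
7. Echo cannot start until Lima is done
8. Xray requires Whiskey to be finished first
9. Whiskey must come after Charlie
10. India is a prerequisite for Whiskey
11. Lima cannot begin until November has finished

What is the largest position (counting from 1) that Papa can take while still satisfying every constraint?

4

Following every chain forward from Papa, the tasks that must come later are Tango, Xray, Charlie, Whiskey, India — 5 of them.
So at least 5 tasks follow Papa, putting Papa no later than position 4. That position is achievable by scheduling everything else first.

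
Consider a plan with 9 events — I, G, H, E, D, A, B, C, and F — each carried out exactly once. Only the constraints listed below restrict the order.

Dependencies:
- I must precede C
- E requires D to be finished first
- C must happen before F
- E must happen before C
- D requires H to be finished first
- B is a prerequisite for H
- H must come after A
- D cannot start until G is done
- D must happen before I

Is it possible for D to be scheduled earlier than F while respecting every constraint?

Yes

D is actually forced before F by the constraints, so certainly some valid ordering has D first.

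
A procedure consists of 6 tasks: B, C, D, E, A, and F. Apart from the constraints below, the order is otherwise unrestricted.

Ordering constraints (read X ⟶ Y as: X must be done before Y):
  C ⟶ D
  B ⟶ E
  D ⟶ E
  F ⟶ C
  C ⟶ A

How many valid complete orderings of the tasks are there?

14

The tasks with no prerequisites are B, F; any of them can be placed first.
Systematically extending each partial ordering one task at a time and counting, there are 14 complete orderings.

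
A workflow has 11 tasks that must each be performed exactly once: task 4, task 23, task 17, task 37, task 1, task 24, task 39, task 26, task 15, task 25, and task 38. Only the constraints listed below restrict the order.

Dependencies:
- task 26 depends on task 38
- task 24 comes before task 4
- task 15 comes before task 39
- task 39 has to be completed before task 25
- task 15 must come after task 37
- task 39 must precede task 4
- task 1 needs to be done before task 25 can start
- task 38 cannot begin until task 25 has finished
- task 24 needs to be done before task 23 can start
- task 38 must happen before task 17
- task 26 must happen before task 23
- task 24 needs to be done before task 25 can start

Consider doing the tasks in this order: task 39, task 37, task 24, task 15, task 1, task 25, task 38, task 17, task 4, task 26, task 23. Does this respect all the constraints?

The sequence places task 39 ahead of task 15.
Since task 15 is required before task 39, the ordering is invalid.

No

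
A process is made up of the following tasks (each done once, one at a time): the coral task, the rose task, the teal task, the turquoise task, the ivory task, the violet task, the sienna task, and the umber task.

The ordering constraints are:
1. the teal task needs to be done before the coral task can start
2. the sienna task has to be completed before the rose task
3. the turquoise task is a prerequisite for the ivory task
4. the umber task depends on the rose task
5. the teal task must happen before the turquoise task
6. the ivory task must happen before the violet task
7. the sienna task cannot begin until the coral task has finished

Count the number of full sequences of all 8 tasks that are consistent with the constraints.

Only the teal task has no prerequisites, so it must go first.
Counting all ways to extend the partial order to a total order gives 35.

35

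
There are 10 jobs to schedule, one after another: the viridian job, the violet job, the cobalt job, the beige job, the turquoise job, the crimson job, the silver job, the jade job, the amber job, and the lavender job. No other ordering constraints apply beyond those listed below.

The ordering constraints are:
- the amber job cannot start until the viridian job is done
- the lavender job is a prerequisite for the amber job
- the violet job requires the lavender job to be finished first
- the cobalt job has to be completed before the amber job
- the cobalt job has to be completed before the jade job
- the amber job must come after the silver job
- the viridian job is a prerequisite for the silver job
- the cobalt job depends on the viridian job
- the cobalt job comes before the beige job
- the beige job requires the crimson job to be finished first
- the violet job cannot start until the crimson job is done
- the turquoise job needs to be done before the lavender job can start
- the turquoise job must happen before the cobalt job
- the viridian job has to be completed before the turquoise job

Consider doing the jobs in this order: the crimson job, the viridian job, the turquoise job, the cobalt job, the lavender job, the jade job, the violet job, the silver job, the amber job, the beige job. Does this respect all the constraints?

Yes

Checking each listed constraint against this order: for instance, the crimson job is in position 1 and the beige job in position 10, so that constraint holds — and the remaining constraints check out the same way.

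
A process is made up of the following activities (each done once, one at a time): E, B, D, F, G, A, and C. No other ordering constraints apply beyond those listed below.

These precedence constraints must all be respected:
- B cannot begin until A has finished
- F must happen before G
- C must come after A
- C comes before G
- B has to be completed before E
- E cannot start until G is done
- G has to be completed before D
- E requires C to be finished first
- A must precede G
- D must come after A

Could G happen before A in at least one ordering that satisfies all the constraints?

No

Following A → G, A must precede G in every valid ordering.
Hence G can never be scheduled before A.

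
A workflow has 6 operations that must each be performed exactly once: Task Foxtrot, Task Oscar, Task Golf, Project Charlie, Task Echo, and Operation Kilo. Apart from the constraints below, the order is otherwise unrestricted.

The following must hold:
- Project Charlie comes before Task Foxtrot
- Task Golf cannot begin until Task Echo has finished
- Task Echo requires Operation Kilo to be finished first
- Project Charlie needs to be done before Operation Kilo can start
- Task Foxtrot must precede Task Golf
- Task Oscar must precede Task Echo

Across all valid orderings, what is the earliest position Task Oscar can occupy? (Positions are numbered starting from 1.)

Nothing is required before Task Oscar; it can be the very first operation.

1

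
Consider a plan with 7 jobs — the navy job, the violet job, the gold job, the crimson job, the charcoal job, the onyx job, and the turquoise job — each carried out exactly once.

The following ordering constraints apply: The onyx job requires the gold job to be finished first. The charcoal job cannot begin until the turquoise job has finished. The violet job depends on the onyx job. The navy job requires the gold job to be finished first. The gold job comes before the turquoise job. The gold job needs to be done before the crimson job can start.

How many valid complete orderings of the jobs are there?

180

The gold job is the only job with nothing required before it, so every ordering starts there.
Systematically extending each partial ordering one job at a time and counting, there are 180 complete orderings.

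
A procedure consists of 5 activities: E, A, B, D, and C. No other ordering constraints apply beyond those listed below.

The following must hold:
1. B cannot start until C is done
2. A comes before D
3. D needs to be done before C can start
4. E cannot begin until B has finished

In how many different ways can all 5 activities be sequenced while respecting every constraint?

1

A is the only activity with nothing required before it, so every ordering starts there.
Continuing from there, at each step only one activity has all its prerequisites placed, so the ordering is fully determined — there is exactly 1.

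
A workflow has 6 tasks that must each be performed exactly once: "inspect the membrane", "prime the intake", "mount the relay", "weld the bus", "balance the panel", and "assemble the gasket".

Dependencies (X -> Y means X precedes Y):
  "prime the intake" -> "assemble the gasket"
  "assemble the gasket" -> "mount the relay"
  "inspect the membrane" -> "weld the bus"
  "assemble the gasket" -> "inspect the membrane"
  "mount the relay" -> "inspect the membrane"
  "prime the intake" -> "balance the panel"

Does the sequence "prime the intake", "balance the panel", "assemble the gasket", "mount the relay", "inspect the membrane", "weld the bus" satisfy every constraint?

Checking each listed constraint against this order: for instance, "assemble the gasket" is in position 3 and "inspect the membrane" in position 5, so that constraint holds — and the remaining constraints check out the same way.

Yes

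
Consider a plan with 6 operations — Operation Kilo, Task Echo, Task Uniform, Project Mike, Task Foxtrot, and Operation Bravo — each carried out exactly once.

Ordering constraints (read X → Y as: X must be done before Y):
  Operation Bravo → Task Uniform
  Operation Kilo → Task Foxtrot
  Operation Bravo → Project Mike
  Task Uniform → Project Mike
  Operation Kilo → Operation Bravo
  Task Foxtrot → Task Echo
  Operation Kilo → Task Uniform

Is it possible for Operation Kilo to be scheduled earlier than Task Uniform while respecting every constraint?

Yes

Every valid ordering already has Operation Kilo before Task Uniform (the constraints require it), so in particular at least one does.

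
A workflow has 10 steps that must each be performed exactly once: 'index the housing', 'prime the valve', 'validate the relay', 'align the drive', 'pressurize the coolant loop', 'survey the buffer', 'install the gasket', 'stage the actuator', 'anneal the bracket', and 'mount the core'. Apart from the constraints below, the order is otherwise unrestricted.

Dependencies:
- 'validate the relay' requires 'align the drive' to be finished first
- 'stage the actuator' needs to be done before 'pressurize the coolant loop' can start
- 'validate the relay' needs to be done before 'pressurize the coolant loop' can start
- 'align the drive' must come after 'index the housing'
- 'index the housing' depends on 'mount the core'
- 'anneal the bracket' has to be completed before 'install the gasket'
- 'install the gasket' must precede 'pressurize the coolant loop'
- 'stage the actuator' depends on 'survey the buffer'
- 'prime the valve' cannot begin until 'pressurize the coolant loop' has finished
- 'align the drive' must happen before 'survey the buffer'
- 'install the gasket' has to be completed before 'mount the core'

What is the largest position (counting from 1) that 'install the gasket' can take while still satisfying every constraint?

2

Following every chain forward from 'install the gasket', the steps that must come later are 'index the housing', 'prime the valve', 'validate the relay', 'align the drive', 'pressurize the coolant loop', 'survey the buffer', 'stage the actuator', 'mount the core' — 8 of them.
So at least 8 steps follow 'install the gasket', putting 'install the gasket' no later than position 2. That position is achievable by scheduling everything else first.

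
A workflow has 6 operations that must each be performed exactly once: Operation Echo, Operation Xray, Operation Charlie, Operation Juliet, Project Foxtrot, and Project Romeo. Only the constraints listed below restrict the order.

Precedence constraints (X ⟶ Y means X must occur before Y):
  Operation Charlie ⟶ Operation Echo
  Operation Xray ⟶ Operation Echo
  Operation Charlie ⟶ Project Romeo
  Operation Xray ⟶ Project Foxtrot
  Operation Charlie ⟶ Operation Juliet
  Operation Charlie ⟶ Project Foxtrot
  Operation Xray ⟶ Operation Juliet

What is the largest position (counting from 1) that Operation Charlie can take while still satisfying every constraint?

2

Following every chain forward from Operation Charlie, the operations that must come later are Operation Echo, Operation Juliet, Project Foxtrot, Project Romeo — 4 of them.
So at least 4 operations follow Operation Charlie, putting Operation Charlie no later than position 2. That position is achievable by scheduling everything else first.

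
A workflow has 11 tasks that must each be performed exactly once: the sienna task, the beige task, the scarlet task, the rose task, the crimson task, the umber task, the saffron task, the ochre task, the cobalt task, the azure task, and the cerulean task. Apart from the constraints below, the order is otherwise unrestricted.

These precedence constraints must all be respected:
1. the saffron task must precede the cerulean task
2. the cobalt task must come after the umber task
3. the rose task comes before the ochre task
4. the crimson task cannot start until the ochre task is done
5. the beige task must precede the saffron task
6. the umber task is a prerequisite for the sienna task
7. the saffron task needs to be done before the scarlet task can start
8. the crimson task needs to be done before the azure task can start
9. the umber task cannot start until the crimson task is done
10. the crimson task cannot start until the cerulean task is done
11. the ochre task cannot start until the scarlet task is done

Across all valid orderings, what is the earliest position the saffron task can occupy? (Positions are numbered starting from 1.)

2

The only task forced before the saffron task (directly or transitively) is the beige task.
So at minimum 1 task comes before the saffron task, putting the saffron task no earlier than position 2. That position is achievable by scheduling exactly that predecessor first.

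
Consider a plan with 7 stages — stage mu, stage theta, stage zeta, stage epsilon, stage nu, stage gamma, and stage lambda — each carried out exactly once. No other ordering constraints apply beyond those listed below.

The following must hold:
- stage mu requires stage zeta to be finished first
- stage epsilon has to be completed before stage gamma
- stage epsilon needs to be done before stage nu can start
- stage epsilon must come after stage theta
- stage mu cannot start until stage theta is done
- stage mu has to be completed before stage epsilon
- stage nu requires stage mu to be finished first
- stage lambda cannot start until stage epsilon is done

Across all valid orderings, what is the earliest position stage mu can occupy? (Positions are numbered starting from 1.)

The stages that are forced before stage mu, directly or transitively, are stage theta, stage zeta. That's 2 stages.
With 2 mandatory predecessors, the earliest stage mu can sit is position 2+1 = 3, and placing just those 2 first achieves it.

3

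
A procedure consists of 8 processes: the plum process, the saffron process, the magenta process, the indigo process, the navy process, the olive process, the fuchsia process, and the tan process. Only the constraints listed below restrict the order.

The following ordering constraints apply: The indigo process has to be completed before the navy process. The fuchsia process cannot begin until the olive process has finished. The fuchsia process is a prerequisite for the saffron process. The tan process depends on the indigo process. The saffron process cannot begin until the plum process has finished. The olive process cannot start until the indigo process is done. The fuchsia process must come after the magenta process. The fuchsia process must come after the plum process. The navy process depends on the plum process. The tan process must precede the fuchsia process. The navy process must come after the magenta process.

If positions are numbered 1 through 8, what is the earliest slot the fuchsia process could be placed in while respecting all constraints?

6

Every process that must precede the fuchsia process has to come before it. Tracing all chains that end at the fuchsia process, those processes are: the plum process, the magenta process, the indigo process, the olive process, the tan process — 5 in total.
So at minimum 5 processes come before the fuchsia process, putting the fuchsia process no earlier than position 6. That position is achievable by scheduling exactly those predecessors first.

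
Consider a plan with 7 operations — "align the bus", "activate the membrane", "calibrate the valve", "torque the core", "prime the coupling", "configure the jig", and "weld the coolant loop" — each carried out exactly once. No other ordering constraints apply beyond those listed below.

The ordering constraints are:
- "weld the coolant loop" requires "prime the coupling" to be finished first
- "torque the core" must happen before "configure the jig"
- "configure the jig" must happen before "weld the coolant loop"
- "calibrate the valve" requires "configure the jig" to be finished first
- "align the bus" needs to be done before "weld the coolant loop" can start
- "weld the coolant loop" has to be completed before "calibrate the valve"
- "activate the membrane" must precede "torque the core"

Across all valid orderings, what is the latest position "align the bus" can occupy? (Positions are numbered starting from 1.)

5

Every operation that must follow "align the bus" has to come after it. Tracing all chains starting from "align the bus", those operations are: "calibrate the valve", "weld the coolant loop" — 2 in total.
So at least 2 operations follow "align the bus", putting "align the bus" no later than position 5. That position is achievable by scheduling everything else first.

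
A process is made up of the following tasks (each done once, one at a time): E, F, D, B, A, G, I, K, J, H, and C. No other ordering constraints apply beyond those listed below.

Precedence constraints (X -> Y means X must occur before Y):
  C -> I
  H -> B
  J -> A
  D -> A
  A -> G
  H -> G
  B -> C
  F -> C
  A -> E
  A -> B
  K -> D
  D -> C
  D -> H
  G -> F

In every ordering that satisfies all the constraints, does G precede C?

There is a constraint chain G → F → C.
That forces G before C in every valid schedule.

Yes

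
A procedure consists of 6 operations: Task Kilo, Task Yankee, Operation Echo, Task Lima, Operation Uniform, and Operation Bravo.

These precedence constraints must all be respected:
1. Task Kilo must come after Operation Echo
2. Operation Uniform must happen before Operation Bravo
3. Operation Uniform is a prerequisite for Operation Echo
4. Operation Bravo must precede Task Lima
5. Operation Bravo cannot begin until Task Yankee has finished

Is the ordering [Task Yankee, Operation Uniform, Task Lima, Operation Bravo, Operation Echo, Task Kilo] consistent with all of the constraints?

The sequence places Task Lima ahead of Operation Bravo.
That contradicts the constraint that Operation Bravo must precede Task Lima.

No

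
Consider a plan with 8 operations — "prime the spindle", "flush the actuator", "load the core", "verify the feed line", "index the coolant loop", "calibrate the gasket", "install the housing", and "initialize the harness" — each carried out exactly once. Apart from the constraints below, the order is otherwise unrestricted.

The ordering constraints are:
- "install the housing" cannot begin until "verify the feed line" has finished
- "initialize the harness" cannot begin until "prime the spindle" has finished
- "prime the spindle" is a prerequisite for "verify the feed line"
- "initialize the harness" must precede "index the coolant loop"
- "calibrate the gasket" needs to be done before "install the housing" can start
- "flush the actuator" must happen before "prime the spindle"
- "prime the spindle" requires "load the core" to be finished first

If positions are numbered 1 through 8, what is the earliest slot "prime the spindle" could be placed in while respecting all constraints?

The operations that are forced before "prime the spindle", directly or transitively, are "flush the actuator", "load the core". That's 2 operations.
With 2 mandatory predecessors, the earliest "prime the spindle" can sit is position 2+1 = 3, and placing just those 2 first achieves it.

3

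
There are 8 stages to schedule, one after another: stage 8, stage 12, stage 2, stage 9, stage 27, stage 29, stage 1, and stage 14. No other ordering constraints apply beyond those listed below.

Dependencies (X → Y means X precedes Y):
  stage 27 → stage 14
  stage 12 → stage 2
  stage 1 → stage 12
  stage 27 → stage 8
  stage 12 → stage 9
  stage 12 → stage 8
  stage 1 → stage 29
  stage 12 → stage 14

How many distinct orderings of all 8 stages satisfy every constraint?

592

The stages with no prerequisites are stage 27, stage 1; any of them can be placed first.
Systematically extending each partial ordering one stage at a time and counting, there are 592 complete orderings.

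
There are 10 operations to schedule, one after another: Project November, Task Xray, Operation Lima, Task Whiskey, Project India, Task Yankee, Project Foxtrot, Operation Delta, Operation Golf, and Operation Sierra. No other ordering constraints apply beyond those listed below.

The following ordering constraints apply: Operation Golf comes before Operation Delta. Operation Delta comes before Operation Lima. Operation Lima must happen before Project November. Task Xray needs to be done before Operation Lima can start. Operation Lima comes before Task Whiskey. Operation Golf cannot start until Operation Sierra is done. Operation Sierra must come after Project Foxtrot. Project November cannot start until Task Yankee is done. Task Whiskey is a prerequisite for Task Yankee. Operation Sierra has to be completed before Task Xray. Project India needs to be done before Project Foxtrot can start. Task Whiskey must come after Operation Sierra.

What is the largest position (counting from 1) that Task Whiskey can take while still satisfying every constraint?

8

The operations that are forced after Task Whiskey, directly or by a chain of constraints, are Project November, Task Yankee. That's 2 operations.
With 2 mandatory successors out of 10 operations total, the latest slot for Task Whiskey is 10−2 = 8, and it's reachable by doing all non-successors before Task Whiskey.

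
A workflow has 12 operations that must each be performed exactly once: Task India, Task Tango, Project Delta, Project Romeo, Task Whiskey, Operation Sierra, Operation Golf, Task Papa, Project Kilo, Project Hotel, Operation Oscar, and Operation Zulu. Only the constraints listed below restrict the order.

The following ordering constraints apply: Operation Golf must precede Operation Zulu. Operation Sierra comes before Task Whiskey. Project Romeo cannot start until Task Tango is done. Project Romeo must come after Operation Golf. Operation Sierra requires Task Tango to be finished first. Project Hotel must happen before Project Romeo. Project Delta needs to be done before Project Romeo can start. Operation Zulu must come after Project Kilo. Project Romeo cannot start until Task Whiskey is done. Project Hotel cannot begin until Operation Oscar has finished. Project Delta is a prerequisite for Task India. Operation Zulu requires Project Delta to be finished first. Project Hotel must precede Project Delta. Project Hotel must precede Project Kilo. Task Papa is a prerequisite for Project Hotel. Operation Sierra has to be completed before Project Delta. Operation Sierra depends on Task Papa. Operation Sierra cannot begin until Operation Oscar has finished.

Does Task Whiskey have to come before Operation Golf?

Nothing in the constraints links Task Whiskey and Operation Golf; they are unordered relative to each other.
So Task Whiskey can come before Operation Golf or after — it is not forced.

No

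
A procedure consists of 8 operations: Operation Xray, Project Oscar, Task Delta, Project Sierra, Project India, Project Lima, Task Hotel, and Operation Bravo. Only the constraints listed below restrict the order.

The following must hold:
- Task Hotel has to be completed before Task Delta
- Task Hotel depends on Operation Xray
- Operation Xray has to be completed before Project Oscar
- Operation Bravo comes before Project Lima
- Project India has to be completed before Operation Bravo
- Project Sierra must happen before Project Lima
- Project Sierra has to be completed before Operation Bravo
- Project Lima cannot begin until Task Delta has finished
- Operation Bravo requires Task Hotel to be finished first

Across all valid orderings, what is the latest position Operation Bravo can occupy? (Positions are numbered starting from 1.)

Following the constraints forward from Operation Bravo, its only required successor is Project Lima.
With 1 mandatory successor out of 8 operations total, the latest slot for Operation Bravo is 8−1 = 7, and it's reachable by doing all non-successors before Operation Bravo.

7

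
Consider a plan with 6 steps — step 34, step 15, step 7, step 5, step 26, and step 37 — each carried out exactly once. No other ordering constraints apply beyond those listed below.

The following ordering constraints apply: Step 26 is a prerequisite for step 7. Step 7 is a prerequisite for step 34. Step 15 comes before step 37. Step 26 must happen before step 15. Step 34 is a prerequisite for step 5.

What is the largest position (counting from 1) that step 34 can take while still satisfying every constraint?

5

The only step forced after step 34 (directly or by a chain) is step 5.
So at least 1 step follows step 34, putting step 34 no later than position 5. That position is achievable by scheduling everything else first.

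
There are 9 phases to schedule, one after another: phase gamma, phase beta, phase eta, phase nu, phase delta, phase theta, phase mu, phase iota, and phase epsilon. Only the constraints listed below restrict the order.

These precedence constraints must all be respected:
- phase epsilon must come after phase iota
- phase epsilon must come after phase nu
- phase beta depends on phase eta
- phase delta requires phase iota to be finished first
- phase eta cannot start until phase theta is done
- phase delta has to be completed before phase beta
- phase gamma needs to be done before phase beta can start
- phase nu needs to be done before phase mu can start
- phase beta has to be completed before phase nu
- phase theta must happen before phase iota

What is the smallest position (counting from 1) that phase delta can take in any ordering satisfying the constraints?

3

The phases that are forced before phase delta, directly or transitively, are phase theta, phase iota. That's 2 phases.
With 2 mandatory predecessors, the earliest phase delta can sit is position 2+1 = 3, and placing just those 2 first achieves it.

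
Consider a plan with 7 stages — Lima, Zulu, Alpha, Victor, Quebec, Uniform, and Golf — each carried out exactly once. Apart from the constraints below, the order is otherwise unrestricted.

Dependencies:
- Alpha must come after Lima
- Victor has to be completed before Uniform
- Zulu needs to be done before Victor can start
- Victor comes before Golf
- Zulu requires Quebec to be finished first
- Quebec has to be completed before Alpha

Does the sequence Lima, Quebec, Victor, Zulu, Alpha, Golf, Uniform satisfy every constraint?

No

The sequence places Victor ahead of Zulu.
Since Zulu is required before Victor, the ordering is invalid.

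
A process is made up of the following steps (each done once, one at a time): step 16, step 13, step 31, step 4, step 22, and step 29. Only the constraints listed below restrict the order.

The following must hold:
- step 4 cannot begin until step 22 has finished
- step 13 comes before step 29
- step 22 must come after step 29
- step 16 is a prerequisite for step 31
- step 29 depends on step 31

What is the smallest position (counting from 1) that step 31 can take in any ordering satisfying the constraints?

2

Working backwards through the constraints from step 31, its only required predecessor is step 16.
With 1 mandatory predecessor, the earliest step 31 can sit is position 1+1 = 2, and placing just that one first achieves it.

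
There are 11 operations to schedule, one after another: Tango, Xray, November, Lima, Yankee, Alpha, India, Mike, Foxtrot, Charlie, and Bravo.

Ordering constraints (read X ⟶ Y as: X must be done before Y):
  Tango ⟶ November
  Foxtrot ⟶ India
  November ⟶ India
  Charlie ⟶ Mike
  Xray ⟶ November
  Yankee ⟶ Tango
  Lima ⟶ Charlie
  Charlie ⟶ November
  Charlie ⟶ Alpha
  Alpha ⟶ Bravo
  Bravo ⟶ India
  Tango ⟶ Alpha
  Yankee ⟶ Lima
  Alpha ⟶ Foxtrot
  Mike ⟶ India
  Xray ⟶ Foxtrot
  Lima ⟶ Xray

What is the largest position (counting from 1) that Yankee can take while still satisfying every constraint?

The operations that are forced after Yankee, directly or by a chain of constraints, are Tango, Xray, November, Lima, Alpha, India, Mike, Foxtrot, Charlie, Bravo. That's 10 operations.
With 10 mandatory successors out of 11 operations total, the latest slot for Yankee is 11−10 = 1, and it's reachable by doing all non-successors before Yankee.

1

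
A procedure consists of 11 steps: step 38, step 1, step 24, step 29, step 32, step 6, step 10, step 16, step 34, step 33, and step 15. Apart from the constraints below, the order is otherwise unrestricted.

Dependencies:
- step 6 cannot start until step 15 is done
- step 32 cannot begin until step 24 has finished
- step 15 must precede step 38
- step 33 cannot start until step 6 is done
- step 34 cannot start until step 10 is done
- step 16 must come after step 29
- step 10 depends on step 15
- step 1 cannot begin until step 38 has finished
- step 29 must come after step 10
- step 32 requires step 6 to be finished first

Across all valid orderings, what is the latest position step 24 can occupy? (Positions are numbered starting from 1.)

10

The only step forced after step 24 (directly or by a chain) is step 32.
So at least 1 step follows step 24, putting step 24 no later than position 10. That position is achievable by scheduling everything else first.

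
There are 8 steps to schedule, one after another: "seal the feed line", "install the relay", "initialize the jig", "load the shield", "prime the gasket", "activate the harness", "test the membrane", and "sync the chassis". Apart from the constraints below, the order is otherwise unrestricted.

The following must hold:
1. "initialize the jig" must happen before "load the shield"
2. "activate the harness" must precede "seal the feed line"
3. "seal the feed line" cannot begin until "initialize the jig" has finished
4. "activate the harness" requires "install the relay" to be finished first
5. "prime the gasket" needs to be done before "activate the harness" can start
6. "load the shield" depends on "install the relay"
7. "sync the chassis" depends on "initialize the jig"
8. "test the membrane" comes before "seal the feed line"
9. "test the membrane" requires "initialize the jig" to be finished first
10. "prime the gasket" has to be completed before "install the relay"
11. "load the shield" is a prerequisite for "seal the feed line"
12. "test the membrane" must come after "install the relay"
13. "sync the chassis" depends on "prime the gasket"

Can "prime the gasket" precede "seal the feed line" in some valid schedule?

The constraints force "prime the gasket" before "seal the feed line", so yes — every valid ordering has "prime the gasket" earlier.

Yes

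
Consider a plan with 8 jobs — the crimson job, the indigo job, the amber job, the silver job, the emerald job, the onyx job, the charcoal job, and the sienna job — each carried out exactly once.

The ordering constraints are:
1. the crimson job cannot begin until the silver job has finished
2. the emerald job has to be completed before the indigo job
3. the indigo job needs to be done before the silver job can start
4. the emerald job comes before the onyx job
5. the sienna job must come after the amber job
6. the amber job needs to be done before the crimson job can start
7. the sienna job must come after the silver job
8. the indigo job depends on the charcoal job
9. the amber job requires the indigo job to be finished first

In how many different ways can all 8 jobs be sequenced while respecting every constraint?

52

2 jobs have no prerequisites (the emerald job, the charcoal job), so any of them could come first.
Enumerating by repeatedly choosing an available job (one whose prerequisites are all placed) gives 52 distinct complete orderings.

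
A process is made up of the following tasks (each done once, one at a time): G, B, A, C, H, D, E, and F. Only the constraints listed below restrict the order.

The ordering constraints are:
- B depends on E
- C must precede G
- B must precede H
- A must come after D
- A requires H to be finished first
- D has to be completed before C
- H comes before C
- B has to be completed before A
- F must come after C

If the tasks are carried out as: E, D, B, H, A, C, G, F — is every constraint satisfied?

Checking each listed constraint against this order: for instance, D is in position 2 and C in position 6, so that constraint holds — and the remaining constraints check out the same way.

Yes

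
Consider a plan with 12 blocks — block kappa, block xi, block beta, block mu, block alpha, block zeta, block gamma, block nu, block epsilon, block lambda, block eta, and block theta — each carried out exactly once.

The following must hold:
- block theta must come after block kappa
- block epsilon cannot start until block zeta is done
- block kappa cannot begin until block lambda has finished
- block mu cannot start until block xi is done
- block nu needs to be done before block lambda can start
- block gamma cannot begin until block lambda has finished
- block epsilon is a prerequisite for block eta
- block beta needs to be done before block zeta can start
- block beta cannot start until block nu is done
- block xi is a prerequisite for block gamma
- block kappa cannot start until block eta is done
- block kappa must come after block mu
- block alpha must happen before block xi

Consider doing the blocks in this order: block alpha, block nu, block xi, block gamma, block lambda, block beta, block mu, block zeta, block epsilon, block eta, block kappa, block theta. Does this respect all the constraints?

No

The sequence places block gamma ahead of block lambda.
But one of the constraints requires block lambda before block gamma, so this ordering violates it.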